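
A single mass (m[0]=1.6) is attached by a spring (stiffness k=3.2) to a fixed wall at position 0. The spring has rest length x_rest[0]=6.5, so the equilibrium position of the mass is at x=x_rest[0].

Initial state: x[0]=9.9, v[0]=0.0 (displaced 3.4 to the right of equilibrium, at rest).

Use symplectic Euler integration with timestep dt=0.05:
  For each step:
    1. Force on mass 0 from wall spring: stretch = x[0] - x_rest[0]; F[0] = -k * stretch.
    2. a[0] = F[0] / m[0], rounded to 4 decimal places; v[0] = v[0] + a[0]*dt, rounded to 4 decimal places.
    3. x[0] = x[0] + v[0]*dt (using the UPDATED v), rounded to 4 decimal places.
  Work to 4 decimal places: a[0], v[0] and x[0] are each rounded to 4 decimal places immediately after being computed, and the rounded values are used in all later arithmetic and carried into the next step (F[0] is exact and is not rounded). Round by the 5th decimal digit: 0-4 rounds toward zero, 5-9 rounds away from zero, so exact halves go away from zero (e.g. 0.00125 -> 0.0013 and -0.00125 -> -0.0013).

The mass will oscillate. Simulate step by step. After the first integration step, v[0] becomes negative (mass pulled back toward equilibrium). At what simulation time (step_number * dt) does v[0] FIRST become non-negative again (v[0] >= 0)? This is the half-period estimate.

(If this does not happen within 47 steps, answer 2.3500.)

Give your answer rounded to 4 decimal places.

Answer: 2.2500

Derivation:
Step 0: x=[9.9000] v=[0.0000]
Step 1: x=[9.8830] v=[-0.3400]
Step 2: x=[9.8491] v=[-0.6783]
Step 3: x=[9.7984] v=[-1.0132]
Step 4: x=[9.7313] v=[-1.3430]
Step 5: x=[9.6480] v=[-1.6661]
Step 6: x=[9.5490] v=[-1.9809]
Step 7: x=[9.4347] v=[-2.2858]
Step 8: x=[9.3057] v=[-2.5793]
Step 9: x=[9.1627] v=[-2.8599]
Step 10: x=[9.0064] v=[-3.1262]
Step 11: x=[8.8376] v=[-3.3768]
Step 12: x=[8.6571] v=[-3.6106]
Step 13: x=[8.4658] v=[-3.8263]
Step 14: x=[8.2647] v=[-4.0229]
Step 15: x=[8.0547] v=[-4.1994]
Step 16: x=[7.8370] v=[-4.3549]
Step 17: x=[7.6126] v=[-4.4886]
Step 18: x=[7.3826] v=[-4.5999]
Step 19: x=[7.1482] v=[-4.6882]
Step 20: x=[6.9106] v=[-4.7530]
Step 21: x=[6.6709] v=[-4.7941]
Step 22: x=[6.4303] v=[-4.8112]
Step 23: x=[6.1901] v=[-4.8042]
Step 24: x=[5.9514] v=[-4.7732]
Step 25: x=[5.7155] v=[-4.7183]
Step 26: x=[5.4835] v=[-4.6399]
Step 27: x=[5.2566] v=[-4.5383]
Step 28: x=[5.0359] v=[-4.4140]
Step 29: x=[4.8225] v=[-4.2676]
Step 30: x=[4.6175] v=[-4.0999]
Step 31: x=[4.4219] v=[-3.9117]
Step 32: x=[4.2367] v=[-3.7039]
Step 33: x=[4.0628] v=[-3.4776]
Step 34: x=[3.9011] v=[-3.2339]
Step 35: x=[3.7524] v=[-2.9740]
Step 36: x=[3.6174] v=[-2.6992]
Step 37: x=[3.4969] v=[-2.4109]
Step 38: x=[3.3914] v=[-2.1106]
Step 39: x=[3.3014] v=[-1.7997]
Step 40: x=[3.2274] v=[-1.4798]
Step 41: x=[3.1698] v=[-1.1525]
Step 42: x=[3.1288] v=[-0.8195]
Step 43: x=[3.1047] v=[-0.4824]
Step 44: x=[3.0976] v=[-0.1429]
Step 45: x=[3.1075] v=[0.1973]
First v>=0 after going negative at step 45, time=2.2500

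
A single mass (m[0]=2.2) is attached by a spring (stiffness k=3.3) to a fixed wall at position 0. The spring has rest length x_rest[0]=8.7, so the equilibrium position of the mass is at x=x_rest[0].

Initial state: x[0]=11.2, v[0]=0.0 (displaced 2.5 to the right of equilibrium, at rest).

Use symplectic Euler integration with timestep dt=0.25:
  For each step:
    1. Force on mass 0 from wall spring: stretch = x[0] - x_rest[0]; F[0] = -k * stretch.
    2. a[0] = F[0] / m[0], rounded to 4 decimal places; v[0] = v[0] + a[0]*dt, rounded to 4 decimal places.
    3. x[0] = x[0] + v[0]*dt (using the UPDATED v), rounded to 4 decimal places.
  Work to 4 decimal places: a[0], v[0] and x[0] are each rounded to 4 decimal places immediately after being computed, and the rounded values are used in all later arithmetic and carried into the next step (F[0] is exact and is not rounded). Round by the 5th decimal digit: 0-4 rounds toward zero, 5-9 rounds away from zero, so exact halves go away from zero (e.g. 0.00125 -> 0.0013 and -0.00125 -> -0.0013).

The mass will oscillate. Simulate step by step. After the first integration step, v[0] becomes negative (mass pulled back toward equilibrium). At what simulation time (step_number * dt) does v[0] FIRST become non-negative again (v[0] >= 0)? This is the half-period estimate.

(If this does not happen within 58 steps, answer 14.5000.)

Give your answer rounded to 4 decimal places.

Answer: 2.7500

Derivation:
Step 0: x=[11.2000] v=[0.0000]
Step 1: x=[10.9656] v=[-0.9375]
Step 2: x=[10.5188] v=[-1.7871]
Step 3: x=[9.9015] v=[-2.4692]
Step 4: x=[9.1716] v=[-2.9198]
Step 5: x=[8.3974] v=[-3.0967]
Step 6: x=[7.6516] v=[-2.9832]
Step 7: x=[7.0041] v=[-2.5901]
Step 8: x=[6.5156] v=[-1.9541]
Step 9: x=[6.2319] v=[-1.1350]
Step 10: x=[6.1795] v=[-0.2095]
Step 11: x=[6.3634] v=[0.7357]
First v>=0 after going negative at step 11, time=2.7500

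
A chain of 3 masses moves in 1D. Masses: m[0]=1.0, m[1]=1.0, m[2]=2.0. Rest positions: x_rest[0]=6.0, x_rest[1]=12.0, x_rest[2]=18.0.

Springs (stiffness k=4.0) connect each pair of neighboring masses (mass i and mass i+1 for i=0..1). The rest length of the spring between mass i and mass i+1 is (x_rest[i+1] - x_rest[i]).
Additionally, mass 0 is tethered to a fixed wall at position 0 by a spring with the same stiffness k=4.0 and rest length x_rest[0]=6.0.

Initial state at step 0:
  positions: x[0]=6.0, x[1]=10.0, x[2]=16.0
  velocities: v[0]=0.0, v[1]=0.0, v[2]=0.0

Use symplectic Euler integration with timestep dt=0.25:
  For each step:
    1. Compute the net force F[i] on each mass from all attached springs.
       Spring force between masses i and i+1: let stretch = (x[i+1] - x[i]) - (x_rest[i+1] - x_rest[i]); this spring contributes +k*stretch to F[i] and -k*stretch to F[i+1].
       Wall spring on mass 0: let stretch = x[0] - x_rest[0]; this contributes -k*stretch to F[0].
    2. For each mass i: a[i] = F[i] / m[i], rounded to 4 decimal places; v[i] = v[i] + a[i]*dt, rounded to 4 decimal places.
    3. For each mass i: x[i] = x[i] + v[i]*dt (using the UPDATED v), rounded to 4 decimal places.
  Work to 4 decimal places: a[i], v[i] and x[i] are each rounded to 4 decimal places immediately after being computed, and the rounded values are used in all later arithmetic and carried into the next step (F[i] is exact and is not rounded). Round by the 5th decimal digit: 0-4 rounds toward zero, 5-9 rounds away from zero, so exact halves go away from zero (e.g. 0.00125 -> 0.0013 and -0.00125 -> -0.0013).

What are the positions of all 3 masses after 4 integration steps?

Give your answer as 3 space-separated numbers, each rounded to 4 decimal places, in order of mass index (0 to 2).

Step 0: x=[6.0000 10.0000 16.0000] v=[0.0000 0.0000 0.0000]
Step 1: x=[5.5000 10.5000 16.0000] v=[-2.0000 2.0000 0.0000]
Step 2: x=[4.8750 11.1250 16.0625] v=[-2.5000 2.5000 0.2500]
Step 3: x=[4.5938 11.4219 16.2578] v=[-1.1250 1.1875 0.7813]
Step 4: x=[4.8711 11.2207 16.5987] v=[1.1093 -0.8047 1.3634]

Answer: 4.8711 11.2207 16.5987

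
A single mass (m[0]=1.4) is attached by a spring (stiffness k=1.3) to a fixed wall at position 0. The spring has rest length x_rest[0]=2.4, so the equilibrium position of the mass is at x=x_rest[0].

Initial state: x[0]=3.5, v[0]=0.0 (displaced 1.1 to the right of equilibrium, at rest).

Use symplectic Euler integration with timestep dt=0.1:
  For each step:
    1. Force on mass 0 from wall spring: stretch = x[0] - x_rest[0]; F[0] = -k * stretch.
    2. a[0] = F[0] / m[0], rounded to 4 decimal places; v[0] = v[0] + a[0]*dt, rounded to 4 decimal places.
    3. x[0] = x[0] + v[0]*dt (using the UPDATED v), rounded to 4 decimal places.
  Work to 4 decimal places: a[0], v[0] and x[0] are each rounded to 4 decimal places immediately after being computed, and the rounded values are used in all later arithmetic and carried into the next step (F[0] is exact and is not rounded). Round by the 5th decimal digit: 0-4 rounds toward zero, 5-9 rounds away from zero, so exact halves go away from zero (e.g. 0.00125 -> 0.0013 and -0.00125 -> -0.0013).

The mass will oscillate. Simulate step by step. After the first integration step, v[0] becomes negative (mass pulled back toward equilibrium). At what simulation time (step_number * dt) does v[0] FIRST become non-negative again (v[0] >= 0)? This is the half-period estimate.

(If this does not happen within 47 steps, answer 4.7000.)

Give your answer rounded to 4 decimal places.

Step 0: x=[3.5000] v=[0.0000]
Step 1: x=[3.4898] v=[-0.1021]
Step 2: x=[3.4695] v=[-0.2033]
Step 3: x=[3.4392] v=[-0.3026]
Step 4: x=[3.3993] v=[-0.3991]
Step 5: x=[3.3501] v=[-0.4919]
Step 6: x=[3.2921] v=[-0.5801]
Step 7: x=[3.2258] v=[-0.6629]
Step 8: x=[3.1518] v=[-0.7396]
Step 9: x=[3.0709] v=[-0.8094]
Step 10: x=[2.9837] v=[-0.8717]
Step 11: x=[2.8911] v=[-0.9259]
Step 12: x=[2.7940] v=[-0.9715]
Step 13: x=[2.6932] v=[-1.0081]
Step 14: x=[2.5897] v=[-1.0353]
Step 15: x=[2.4844] v=[-1.0529]
Step 16: x=[2.3783] v=[-1.0607]
Step 17: x=[2.2724] v=[-1.0587]
Step 18: x=[2.1677] v=[-1.0469]
Step 19: x=[2.0652] v=[-1.0253]
Step 20: x=[1.9658] v=[-0.9942]
Step 21: x=[1.8704] v=[-0.9539]
Step 22: x=[1.7799] v=[-0.9047]
Step 23: x=[1.6952] v=[-0.8471]
Step 24: x=[1.6170] v=[-0.7817]
Step 25: x=[1.5461] v=[-0.7090]
Step 26: x=[1.4831] v=[-0.6297]
Step 27: x=[1.4286] v=[-0.5446]
Step 28: x=[1.3832] v=[-0.4544]
Step 29: x=[1.3472] v=[-0.3600]
Step 30: x=[1.3210] v=[-0.2622]
Step 31: x=[1.3048] v=[-0.1620]
Step 32: x=[1.2988] v=[-0.0603]
Step 33: x=[1.3030] v=[0.0420]
First v>=0 after going negative at step 33, time=3.3000

Answer: 3.3000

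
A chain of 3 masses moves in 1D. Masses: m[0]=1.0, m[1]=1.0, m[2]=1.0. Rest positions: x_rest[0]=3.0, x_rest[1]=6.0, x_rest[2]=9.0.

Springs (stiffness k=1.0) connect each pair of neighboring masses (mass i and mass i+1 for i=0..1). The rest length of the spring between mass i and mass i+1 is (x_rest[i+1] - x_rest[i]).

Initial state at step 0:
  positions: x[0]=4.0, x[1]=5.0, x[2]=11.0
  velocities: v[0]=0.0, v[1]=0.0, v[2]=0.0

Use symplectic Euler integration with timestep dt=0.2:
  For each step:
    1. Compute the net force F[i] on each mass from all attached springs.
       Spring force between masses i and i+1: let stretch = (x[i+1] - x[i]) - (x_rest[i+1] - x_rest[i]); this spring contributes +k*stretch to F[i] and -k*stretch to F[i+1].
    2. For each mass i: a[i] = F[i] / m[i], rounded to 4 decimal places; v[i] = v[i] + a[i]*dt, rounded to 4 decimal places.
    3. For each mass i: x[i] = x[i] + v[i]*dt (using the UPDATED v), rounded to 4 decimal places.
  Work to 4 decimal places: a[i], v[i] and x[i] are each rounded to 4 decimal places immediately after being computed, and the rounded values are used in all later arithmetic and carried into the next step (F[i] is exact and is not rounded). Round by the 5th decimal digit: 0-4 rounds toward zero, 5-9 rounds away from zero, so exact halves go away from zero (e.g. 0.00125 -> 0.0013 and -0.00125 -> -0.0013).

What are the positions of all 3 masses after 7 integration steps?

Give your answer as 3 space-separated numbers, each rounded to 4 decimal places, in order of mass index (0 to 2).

Answer: 2.9025 8.1264 8.9710

Derivation:
Step 0: x=[4.0000 5.0000 11.0000] v=[0.0000 0.0000 0.0000]
Step 1: x=[3.9200 5.2000 10.8800] v=[-0.4000 1.0000 -0.6000]
Step 2: x=[3.7712 5.5760 10.6528] v=[-0.7440 1.8800 -1.1360]
Step 3: x=[3.5746 6.0829 10.3425] v=[-0.9830 2.5344 -1.5514]
Step 4: x=[3.3583 6.6598 9.9818] v=[-1.0813 2.8847 -1.8033]
Step 5: x=[3.1541 7.2376 9.6083] v=[-1.0210 2.8888 -1.8677]
Step 6: x=[2.9932 7.7468 9.2599] v=[-0.8043 2.5462 -1.7418]
Step 7: x=[2.9025 8.1264 8.9710] v=[-0.4536 1.8981 -1.4444]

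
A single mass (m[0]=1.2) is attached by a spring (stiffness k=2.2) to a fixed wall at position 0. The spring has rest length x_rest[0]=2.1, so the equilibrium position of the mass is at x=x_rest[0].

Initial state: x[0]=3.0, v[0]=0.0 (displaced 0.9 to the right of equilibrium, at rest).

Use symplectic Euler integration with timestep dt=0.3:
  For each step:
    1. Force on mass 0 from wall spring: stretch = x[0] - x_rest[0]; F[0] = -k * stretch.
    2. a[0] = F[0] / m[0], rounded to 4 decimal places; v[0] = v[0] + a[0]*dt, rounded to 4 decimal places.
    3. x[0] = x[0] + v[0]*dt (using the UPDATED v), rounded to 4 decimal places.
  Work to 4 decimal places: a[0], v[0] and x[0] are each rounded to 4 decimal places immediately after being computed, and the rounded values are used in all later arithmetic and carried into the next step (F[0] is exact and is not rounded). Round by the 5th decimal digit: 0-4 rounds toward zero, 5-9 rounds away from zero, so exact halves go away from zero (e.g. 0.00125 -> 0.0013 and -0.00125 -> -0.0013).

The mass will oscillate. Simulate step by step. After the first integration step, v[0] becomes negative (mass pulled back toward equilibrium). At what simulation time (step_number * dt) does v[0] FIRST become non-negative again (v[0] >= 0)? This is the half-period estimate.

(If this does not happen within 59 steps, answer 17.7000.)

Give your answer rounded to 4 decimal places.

Step 0: x=[3.0000] v=[0.0000]
Step 1: x=[2.8515] v=[-0.4950]
Step 2: x=[2.5790] v=[-0.9083]
Step 3: x=[2.2275] v=[-1.1718]
Step 4: x=[1.8549] v=[-1.2419]
Step 5: x=[1.5228] v=[-1.1071]
Step 6: x=[1.2859] v=[-0.7896]
Step 7: x=[1.1833] v=[-0.3419]
Step 8: x=[1.2320] v=[0.1623]
First v>=0 after going negative at step 8, time=2.4000

Answer: 2.4000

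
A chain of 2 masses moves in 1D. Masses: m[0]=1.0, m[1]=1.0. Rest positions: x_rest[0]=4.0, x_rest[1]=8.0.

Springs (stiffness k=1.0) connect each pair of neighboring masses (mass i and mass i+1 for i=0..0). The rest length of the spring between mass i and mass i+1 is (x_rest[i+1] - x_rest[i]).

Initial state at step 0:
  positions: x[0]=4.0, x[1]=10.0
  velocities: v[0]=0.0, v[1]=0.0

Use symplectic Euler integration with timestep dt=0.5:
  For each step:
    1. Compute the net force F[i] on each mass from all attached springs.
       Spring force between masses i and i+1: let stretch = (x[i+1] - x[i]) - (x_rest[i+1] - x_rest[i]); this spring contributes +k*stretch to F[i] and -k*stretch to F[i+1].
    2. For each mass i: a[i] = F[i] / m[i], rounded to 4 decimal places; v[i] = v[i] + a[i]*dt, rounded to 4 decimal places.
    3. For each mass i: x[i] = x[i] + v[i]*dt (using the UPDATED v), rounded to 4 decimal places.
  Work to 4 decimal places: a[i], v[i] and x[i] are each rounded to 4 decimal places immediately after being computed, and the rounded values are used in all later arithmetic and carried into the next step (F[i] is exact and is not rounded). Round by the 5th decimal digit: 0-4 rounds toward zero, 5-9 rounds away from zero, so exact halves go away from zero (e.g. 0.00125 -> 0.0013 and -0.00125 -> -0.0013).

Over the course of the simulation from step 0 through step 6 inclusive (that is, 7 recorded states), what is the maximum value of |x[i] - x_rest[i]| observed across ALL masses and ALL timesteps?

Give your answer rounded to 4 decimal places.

Answer: 2.0625

Derivation:
Step 0: x=[4.0000 10.0000] v=[0.0000 0.0000]
Step 1: x=[4.5000 9.5000] v=[1.0000 -1.0000]
Step 2: x=[5.2500 8.7500] v=[1.5000 -1.5000]
Step 3: x=[5.8750 8.1250] v=[1.2500 -1.2500]
Step 4: x=[6.0625 7.9375] v=[0.3750 -0.3750]
Step 5: x=[5.7188 8.2813] v=[-0.6875 0.6875]
Step 6: x=[5.0157 8.9845] v=[-1.4063 1.4063]
Max displacement = 2.0625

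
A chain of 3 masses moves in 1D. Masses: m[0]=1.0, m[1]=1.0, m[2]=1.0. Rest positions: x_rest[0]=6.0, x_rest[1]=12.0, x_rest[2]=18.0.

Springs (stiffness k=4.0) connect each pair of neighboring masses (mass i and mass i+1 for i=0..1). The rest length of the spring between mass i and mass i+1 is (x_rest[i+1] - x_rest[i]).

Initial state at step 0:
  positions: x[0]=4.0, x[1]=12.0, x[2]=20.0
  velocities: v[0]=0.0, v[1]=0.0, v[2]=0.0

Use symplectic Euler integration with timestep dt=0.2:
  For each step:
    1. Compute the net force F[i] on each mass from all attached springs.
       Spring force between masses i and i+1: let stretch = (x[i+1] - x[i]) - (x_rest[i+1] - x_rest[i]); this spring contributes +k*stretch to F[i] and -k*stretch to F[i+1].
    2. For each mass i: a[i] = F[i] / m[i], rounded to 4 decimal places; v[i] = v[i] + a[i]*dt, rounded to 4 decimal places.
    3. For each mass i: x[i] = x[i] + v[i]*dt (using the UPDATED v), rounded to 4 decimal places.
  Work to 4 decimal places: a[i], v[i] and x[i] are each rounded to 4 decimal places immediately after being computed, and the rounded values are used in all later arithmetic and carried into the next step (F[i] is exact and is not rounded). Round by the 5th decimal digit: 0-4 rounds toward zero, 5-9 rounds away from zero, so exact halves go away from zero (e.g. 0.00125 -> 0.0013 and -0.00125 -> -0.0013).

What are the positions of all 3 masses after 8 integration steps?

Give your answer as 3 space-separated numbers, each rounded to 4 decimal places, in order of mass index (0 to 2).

Answer: 7.9610 12.0000 16.0390

Derivation:
Step 0: x=[4.0000 12.0000 20.0000] v=[0.0000 0.0000 0.0000]
Step 1: x=[4.3200 12.0000 19.6800] v=[1.6000 0.0000 -1.6000]
Step 2: x=[4.9088 12.0000 19.0912] v=[2.9440 0.0000 -2.9440]
Step 3: x=[5.6722 12.0000 18.3278] v=[3.8170 0.0000 -3.8170]
Step 4: x=[6.4880 12.0000 17.5120] v=[4.0792 0.0000 -4.0792]
Step 5: x=[7.2258 12.0000 16.7742] v=[3.6888 0.0000 -3.6888]
Step 6: x=[7.7674 12.0000 16.2326] v=[2.7082 0.0000 -2.7082]
Step 7: x=[8.0263 12.0000 15.9737] v=[1.2943 0.0000 -1.2943]
Step 8: x=[7.9610 12.0000 16.0390] v=[-0.3267 0.0000 0.3267]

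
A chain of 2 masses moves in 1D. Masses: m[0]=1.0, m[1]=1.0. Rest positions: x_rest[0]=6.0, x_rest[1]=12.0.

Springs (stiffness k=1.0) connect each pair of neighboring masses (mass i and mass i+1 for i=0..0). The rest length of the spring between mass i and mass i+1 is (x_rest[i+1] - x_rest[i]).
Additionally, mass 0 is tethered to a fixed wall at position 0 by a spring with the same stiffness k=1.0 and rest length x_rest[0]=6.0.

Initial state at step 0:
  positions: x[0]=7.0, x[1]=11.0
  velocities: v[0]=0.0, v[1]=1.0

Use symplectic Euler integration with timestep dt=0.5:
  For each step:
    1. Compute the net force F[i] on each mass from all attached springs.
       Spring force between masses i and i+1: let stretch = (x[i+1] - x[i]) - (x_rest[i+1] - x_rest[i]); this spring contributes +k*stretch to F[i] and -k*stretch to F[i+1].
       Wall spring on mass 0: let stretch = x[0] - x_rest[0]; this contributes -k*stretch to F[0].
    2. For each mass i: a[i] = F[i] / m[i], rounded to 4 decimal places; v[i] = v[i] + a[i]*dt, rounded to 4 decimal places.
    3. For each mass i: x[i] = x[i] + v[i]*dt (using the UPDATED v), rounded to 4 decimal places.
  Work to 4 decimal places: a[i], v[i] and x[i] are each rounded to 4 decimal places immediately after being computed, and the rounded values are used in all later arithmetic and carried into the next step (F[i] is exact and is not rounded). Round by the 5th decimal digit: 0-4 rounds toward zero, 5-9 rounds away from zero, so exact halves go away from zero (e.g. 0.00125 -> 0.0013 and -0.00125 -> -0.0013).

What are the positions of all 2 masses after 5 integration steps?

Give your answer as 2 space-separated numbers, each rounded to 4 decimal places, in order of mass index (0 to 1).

Step 0: x=[7.0000 11.0000] v=[0.0000 1.0000]
Step 1: x=[6.2500 12.0000] v=[-1.5000 2.0000]
Step 2: x=[5.3750 13.0625] v=[-1.7500 2.1250]
Step 3: x=[5.0781 13.7032] v=[-0.5938 1.2813]
Step 4: x=[5.6680 13.6876] v=[1.1797 -0.0313]
Step 5: x=[6.8458 13.1671] v=[2.3555 -1.0411]

Answer: 6.8458 13.1671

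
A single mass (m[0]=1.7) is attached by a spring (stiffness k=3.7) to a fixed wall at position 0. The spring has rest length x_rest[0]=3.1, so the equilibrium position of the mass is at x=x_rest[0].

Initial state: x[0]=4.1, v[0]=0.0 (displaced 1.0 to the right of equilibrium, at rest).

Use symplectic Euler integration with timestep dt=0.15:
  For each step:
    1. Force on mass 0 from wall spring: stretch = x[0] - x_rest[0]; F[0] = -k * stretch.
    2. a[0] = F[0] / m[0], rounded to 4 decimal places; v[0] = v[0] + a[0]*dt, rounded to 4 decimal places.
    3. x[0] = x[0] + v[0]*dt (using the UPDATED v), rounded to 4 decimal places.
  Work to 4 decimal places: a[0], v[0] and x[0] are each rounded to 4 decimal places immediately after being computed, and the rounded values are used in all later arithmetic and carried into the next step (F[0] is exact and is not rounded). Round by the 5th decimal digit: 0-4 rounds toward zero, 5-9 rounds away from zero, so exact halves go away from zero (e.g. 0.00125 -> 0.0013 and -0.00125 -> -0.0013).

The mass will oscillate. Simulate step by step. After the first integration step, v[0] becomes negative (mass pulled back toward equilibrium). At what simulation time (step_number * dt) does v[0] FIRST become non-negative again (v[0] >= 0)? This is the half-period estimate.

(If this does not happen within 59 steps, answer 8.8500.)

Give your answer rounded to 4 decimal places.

Answer: 2.2500

Derivation:
Step 0: x=[4.1000] v=[0.0000]
Step 1: x=[4.0510] v=[-0.3265]
Step 2: x=[3.9555] v=[-0.6370]
Step 3: x=[3.8181] v=[-0.9163]
Step 4: x=[3.6455] v=[-1.1507]
Step 5: x=[3.4462] v=[-1.3288]
Step 6: x=[3.2299] v=[-1.4418]
Step 7: x=[3.0073] v=[-1.4842]
Step 8: x=[2.7892] v=[-1.4539]
Step 9: x=[2.5863] v=[-1.3524]
Step 10: x=[2.4086] v=[-1.1847]
Step 11: x=[2.2648] v=[-0.9590]
Step 12: x=[2.1619] v=[-0.6863]
Step 13: x=[2.1049] v=[-0.3800]
Step 14: x=[2.0966] v=[-0.0551]
Step 15: x=[2.1375] v=[0.2725]
First v>=0 after going negative at step 15, time=2.2500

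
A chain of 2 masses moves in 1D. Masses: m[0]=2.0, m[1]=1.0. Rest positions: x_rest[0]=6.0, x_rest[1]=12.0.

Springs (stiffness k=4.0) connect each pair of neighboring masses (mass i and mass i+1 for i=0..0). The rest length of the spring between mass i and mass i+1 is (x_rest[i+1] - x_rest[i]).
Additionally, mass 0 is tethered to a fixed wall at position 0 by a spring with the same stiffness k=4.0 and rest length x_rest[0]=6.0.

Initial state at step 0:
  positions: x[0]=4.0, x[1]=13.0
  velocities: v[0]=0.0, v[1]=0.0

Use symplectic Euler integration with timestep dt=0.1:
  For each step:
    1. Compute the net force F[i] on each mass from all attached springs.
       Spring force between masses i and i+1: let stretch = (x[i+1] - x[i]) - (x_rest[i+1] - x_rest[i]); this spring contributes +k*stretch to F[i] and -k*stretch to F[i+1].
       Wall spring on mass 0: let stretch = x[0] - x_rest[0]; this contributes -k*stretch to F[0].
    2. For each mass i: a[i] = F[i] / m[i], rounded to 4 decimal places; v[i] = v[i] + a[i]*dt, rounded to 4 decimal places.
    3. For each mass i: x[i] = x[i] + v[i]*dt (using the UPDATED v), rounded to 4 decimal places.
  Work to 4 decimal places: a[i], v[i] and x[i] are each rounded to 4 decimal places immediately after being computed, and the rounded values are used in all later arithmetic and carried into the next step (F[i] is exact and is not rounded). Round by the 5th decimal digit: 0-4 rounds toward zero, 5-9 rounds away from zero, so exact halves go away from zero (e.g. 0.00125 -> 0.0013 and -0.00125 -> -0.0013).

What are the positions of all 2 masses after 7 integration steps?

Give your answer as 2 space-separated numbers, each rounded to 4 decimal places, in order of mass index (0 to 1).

Step 0: x=[4.0000 13.0000] v=[0.0000 0.0000]
Step 1: x=[4.1000 12.8800] v=[1.0000 -1.2000]
Step 2: x=[4.2936 12.6488] v=[1.9360 -2.3120]
Step 3: x=[4.5684 12.3234] v=[2.7483 -3.2541]
Step 4: x=[4.9070 11.9278] v=[3.3856 -3.9561]
Step 5: x=[5.2878 11.4914] v=[3.8084 -4.3644]
Step 6: x=[5.6870 11.0468] v=[3.9916 -4.4458]
Step 7: x=[6.0796 10.6278] v=[3.9262 -4.1897]

Answer: 6.0796 10.6278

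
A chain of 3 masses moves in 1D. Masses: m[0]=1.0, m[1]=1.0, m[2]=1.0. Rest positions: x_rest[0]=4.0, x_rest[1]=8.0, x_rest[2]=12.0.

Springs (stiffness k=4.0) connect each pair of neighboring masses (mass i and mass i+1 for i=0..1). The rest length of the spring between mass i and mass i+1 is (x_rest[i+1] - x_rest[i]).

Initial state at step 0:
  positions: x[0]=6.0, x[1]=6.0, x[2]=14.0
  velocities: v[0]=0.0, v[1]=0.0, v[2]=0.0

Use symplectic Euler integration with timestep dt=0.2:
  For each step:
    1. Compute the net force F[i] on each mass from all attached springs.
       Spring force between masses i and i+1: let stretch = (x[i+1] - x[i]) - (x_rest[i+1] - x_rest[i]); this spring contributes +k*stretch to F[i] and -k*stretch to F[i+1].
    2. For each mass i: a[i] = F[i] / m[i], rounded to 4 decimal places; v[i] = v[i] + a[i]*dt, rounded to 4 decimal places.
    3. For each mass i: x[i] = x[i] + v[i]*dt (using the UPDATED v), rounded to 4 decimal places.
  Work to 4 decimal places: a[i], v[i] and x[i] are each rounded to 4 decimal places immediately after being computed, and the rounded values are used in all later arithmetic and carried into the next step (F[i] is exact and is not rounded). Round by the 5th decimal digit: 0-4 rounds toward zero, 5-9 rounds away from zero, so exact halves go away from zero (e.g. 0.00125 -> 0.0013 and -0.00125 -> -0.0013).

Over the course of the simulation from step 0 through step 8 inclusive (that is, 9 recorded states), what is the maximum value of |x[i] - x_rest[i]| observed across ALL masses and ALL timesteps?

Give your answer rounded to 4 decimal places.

Answer: 3.5068

Derivation:
Step 0: x=[6.0000 6.0000 14.0000] v=[0.0000 0.0000 0.0000]
Step 1: x=[5.3600 7.2800 13.3600] v=[-3.2000 6.4000 -3.2000]
Step 2: x=[4.3872 9.2256 12.3872] v=[-4.8640 9.7280 -4.8640]
Step 3: x=[3.5485 10.9029 11.5485] v=[-4.1933 8.3866 -4.1933]
Step 4: x=[3.2465 11.5068 11.2465] v=[-1.5098 3.0196 -1.5098]
Step 5: x=[3.6262 10.7474 11.6262] v=[1.8984 -3.7969 1.8984]
Step 6: x=[4.5053 8.9892 12.5053] v=[4.3954 -8.7908 4.3954]
Step 7: x=[5.4618 7.0762 13.4618] v=[4.7825 -9.5650 4.7825]
Step 8: x=[6.0366 5.9266 14.0366] v=[2.8740 -5.7480 2.8740]
Max displacement = 3.5068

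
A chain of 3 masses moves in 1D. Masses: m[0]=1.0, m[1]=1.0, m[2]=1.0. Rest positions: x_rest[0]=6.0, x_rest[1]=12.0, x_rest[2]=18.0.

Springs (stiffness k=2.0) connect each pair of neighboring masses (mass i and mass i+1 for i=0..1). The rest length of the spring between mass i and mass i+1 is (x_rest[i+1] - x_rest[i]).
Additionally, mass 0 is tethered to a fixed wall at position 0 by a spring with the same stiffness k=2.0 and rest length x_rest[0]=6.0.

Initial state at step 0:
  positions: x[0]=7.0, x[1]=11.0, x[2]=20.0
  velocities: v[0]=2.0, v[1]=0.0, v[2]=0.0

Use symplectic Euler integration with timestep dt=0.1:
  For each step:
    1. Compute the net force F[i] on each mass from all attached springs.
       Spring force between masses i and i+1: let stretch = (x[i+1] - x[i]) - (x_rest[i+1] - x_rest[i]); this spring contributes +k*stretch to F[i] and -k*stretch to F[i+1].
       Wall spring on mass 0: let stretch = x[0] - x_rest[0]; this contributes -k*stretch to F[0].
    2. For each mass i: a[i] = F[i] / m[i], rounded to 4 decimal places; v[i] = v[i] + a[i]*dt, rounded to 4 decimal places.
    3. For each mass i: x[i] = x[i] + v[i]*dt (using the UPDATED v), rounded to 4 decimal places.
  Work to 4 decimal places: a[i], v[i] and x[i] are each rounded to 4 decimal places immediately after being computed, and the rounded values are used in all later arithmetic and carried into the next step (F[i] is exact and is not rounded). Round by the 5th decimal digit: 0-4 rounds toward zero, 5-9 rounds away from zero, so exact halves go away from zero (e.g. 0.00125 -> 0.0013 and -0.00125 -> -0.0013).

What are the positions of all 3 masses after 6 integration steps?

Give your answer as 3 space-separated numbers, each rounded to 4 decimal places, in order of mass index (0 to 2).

Answer: 6.9650 12.8080 18.9527

Derivation:
Step 0: x=[7.0000 11.0000 20.0000] v=[2.0000 0.0000 0.0000]
Step 1: x=[7.1400 11.1000 19.9400] v=[1.4000 1.0000 -0.6000]
Step 2: x=[7.2164 11.2976 19.8232] v=[0.7640 1.9760 -1.1680]
Step 3: x=[7.2301 11.5841 19.6559] v=[0.1370 2.8649 -1.6731]
Step 4: x=[7.1863 11.9450 19.4472] v=[-0.4382 3.6085 -2.0875]
Step 5: x=[7.0939 12.3607 19.2084] v=[-0.9237 4.1572 -2.3879]
Step 6: x=[6.9650 12.8080 18.9527] v=[-1.2891 4.4734 -2.5574]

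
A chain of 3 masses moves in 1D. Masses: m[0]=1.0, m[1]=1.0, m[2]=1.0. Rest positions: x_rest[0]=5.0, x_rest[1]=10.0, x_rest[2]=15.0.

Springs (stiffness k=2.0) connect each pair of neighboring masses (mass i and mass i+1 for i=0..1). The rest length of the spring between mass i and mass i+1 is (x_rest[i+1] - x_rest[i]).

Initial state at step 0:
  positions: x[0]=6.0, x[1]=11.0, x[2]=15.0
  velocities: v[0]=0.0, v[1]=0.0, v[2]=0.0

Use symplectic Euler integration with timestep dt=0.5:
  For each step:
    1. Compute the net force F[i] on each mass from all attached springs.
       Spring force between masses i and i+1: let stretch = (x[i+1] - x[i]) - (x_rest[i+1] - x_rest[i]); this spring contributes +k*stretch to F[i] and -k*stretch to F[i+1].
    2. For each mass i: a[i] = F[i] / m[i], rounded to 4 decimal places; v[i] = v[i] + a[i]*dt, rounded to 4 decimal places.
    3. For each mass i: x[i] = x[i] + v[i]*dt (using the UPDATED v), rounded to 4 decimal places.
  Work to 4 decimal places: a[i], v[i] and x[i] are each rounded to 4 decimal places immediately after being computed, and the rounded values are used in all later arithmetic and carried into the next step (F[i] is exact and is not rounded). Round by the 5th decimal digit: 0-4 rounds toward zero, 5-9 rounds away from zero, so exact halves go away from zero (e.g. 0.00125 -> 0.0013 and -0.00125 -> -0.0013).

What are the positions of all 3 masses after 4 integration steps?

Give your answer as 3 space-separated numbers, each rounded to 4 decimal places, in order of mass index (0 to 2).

Answer: 4.9375 11.0625 16.0000

Derivation:
Step 0: x=[6.0000 11.0000 15.0000] v=[0.0000 0.0000 0.0000]
Step 1: x=[6.0000 10.5000 15.5000] v=[0.0000 -1.0000 1.0000]
Step 2: x=[5.7500 10.2500 16.0000] v=[-0.5000 -0.5000 1.0000]
Step 3: x=[5.2500 10.6250 16.1250] v=[-1.0000 0.7500 0.2500]
Step 4: x=[4.9375 11.0625 16.0000] v=[-0.6250 0.8750 -0.2500]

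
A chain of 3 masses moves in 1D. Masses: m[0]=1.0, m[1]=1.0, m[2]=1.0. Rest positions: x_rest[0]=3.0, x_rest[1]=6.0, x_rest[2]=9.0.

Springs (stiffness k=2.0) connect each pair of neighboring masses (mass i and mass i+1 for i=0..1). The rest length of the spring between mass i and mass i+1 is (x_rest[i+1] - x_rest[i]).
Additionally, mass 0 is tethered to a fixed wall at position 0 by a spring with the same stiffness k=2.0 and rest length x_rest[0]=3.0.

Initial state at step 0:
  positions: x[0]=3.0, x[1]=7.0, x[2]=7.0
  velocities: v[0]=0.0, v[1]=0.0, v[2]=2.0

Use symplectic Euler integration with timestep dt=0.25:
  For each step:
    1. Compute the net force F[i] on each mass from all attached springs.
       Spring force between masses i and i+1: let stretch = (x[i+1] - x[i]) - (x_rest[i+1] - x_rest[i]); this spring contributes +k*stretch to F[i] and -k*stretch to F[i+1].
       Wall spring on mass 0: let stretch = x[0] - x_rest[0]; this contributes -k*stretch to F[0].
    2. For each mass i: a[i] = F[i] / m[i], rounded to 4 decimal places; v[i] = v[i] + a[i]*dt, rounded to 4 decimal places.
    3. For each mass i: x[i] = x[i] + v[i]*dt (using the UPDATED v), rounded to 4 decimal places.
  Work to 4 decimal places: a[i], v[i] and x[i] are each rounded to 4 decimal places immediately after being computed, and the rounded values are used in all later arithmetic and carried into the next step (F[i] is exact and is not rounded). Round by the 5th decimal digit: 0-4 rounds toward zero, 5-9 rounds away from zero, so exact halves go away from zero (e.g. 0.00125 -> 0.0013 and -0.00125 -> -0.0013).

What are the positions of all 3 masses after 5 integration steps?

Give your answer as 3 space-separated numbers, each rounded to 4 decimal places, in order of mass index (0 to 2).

Answer: 2.8556 5.1095 11.2590

Derivation:
Step 0: x=[3.0000 7.0000 7.0000] v=[0.0000 0.0000 2.0000]
Step 1: x=[3.1250 6.5000 7.8750] v=[0.5000 -2.0000 3.5000]
Step 2: x=[3.2813 5.7500 8.9531] v=[0.6250 -3.0000 4.3125]
Step 3: x=[3.3360 5.0918 10.0059] v=[0.2187 -2.6328 4.2110]
Step 4: x=[3.1932 4.8284 10.8194] v=[-0.5714 -1.0537 3.2540]
Step 5: x=[2.8556 5.1095 11.2590] v=[-1.3504 1.1242 1.7585]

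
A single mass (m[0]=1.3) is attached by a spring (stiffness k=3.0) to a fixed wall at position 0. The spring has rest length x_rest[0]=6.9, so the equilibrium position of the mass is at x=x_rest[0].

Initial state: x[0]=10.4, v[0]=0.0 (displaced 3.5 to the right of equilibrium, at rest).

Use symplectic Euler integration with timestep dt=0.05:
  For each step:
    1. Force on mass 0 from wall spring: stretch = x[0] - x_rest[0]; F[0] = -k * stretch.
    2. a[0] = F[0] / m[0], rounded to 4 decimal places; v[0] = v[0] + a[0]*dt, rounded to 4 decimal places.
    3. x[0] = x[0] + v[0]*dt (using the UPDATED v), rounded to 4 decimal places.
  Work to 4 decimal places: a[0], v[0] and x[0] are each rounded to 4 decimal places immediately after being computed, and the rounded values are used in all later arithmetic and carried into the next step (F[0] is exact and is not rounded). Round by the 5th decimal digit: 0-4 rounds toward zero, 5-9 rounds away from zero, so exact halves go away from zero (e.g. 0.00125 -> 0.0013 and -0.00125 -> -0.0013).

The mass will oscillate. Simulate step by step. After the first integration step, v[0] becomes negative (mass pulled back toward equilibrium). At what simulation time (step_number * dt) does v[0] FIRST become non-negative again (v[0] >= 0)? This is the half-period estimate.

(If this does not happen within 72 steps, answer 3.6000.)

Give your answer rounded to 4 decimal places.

Step 0: x=[10.4000] v=[0.0000]
Step 1: x=[10.3798] v=[-0.4038]
Step 2: x=[10.3395] v=[-0.8053]
Step 3: x=[10.2794] v=[-1.2022]
Step 4: x=[10.1998] v=[-1.5921]
Step 5: x=[10.1012] v=[-1.9728]
Step 6: x=[9.9841] v=[-2.3422]
Step 7: x=[9.8492] v=[-2.6981]
Step 8: x=[9.6973] v=[-3.0384]
Step 9: x=[9.5292] v=[-3.3612]
Step 10: x=[9.3460] v=[-3.6646]
Step 11: x=[9.1487] v=[-3.9468]
Step 12: x=[8.9384] v=[-4.2063]
Step 13: x=[8.7163] v=[-4.4415]
Step 14: x=[8.4837] v=[-4.6511]
Step 15: x=[8.2420] v=[-4.8338]
Step 16: x=[7.9926] v=[-4.9886]
Step 17: x=[7.7369] v=[-5.1147]
Step 18: x=[7.4763] v=[-5.2113]
Step 19: x=[7.2124] v=[-5.2778]
Step 20: x=[6.9467] v=[-5.3138]
Step 21: x=[6.6807] v=[-5.3192]
Step 22: x=[6.4160] v=[-5.2939]
Step 23: x=[6.1541] v=[-5.2381]
Step 24: x=[5.8965] v=[-5.1520]
Step 25: x=[5.6447] v=[-5.0362]
Step 26: x=[5.4001] v=[-4.8914]
Step 27: x=[5.1642] v=[-4.7183]
Step 28: x=[4.9383] v=[-4.5180]
Step 29: x=[4.7237] v=[-4.2917]
Step 30: x=[4.5217] v=[-4.0406]
Step 31: x=[4.3334] v=[-3.7662]
Step 32: x=[4.1599] v=[-3.4701]
Step 33: x=[4.0022] v=[-3.1539]
Step 34: x=[3.8612] v=[-2.8195]
Step 35: x=[3.7378] v=[-2.4689]
Step 36: x=[3.6326] v=[-2.1040]
Step 37: x=[3.5463] v=[-1.7270]
Step 38: x=[3.4793] v=[-1.3400]
Step 39: x=[3.4320] v=[-0.9453]
Step 40: x=[3.4047] v=[-0.5451]
Step 41: x=[3.3976] v=[-0.1418]
Step 42: x=[3.4107] v=[0.2623]
First v>=0 after going negative at step 42, time=2.1000

Answer: 2.1000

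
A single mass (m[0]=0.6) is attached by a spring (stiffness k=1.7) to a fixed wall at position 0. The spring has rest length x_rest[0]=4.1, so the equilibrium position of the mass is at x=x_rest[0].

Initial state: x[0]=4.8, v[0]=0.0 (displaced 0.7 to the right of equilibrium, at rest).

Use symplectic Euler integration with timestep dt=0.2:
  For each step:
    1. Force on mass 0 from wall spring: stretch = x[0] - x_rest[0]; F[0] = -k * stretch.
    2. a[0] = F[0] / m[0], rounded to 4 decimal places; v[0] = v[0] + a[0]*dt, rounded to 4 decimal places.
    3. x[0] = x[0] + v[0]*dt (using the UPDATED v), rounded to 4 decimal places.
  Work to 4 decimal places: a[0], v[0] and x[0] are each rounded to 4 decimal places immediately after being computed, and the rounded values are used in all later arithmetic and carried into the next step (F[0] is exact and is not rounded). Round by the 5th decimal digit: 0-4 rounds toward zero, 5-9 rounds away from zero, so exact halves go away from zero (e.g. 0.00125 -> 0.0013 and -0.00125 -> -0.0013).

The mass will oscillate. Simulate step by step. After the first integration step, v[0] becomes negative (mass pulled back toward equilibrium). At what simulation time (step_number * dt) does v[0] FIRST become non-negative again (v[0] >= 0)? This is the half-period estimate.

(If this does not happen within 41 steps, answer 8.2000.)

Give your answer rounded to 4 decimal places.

Step 0: x=[4.8000] v=[0.0000]
Step 1: x=[4.7207] v=[-0.3967]
Step 2: x=[4.5710] v=[-0.7484]
Step 3: x=[4.3679] v=[-1.0153]
Step 4: x=[4.1345] v=[-1.1671]
Step 5: x=[3.8972] v=[-1.1867]
Step 6: x=[3.6828] v=[-1.0718]
Step 7: x=[3.5157] v=[-0.8354]
Step 8: x=[3.4148] v=[-0.5043]
Step 9: x=[3.3916] v=[-0.1160]
Step 10: x=[3.4487] v=[0.2854]
First v>=0 after going negative at step 10, time=2.0000

Answer: 2.0000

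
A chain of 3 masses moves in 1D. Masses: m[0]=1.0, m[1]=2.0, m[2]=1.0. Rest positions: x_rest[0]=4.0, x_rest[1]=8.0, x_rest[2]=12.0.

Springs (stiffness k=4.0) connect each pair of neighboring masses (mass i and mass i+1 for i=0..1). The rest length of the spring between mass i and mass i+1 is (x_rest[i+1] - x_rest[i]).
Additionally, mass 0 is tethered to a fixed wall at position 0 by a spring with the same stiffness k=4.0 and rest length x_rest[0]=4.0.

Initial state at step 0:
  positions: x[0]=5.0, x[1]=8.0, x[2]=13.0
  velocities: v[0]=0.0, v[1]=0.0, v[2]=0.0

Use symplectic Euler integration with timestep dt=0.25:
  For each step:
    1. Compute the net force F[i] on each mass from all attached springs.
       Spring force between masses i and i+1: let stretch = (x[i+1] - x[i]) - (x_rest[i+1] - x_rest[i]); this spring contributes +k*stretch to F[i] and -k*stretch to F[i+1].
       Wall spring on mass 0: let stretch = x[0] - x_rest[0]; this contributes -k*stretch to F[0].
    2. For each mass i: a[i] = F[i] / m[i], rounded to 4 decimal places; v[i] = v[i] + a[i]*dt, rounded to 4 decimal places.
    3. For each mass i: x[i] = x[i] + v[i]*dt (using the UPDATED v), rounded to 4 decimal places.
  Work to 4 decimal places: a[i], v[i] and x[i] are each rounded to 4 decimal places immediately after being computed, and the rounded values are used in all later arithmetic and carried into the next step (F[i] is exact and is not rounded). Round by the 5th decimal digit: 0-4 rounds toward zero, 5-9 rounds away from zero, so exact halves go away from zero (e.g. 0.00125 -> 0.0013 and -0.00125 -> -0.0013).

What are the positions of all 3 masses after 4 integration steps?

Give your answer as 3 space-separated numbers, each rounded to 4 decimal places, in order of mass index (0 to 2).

Answer: 3.4415 8.7559 11.9239

Derivation:
Step 0: x=[5.0000 8.0000 13.0000] v=[0.0000 0.0000 0.0000]
Step 1: x=[4.5000 8.2500 12.7500] v=[-2.0000 1.0000 -1.0000]
Step 2: x=[3.8125 8.5938 12.3750] v=[-2.7500 1.3750 -1.5000]
Step 3: x=[3.3672 8.8126 12.0547] v=[-1.7812 0.8750 -1.2812]
Step 4: x=[3.4415 8.7559 11.9239] v=[0.2970 -0.2267 -0.5233]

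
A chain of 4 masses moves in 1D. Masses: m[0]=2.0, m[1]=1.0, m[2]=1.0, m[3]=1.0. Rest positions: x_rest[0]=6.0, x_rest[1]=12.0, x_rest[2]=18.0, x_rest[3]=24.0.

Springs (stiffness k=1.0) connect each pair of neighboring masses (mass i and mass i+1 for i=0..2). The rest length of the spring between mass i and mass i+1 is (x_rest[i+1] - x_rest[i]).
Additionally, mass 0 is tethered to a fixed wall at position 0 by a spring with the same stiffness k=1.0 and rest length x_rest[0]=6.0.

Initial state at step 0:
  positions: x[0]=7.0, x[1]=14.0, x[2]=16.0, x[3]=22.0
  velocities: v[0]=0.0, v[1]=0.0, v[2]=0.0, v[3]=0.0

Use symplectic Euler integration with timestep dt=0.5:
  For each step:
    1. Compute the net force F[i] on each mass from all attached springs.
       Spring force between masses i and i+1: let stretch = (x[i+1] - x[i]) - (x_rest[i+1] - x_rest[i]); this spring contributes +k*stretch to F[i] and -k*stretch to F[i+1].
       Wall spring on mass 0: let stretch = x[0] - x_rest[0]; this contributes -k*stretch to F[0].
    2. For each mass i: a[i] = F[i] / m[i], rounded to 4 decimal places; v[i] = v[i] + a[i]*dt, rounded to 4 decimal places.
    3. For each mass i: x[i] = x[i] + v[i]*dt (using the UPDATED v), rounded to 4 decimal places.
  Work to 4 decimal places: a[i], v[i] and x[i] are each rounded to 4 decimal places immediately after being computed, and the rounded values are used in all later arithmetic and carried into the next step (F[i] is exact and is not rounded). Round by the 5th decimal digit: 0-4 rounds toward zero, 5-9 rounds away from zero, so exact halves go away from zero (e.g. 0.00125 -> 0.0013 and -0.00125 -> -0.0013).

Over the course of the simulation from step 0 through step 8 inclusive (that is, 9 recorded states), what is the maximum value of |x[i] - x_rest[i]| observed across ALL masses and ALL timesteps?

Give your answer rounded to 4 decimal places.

Answer: 2.1019

Derivation:
Step 0: x=[7.0000 14.0000 16.0000 22.0000] v=[0.0000 0.0000 0.0000 0.0000]
Step 1: x=[7.0000 12.7500 17.0000 22.0000] v=[0.0000 -2.5000 2.0000 0.0000]
Step 2: x=[6.8438 11.1250 18.1875 22.2500] v=[-0.3125 -3.2500 2.3750 0.5000]
Step 3: x=[6.3672 10.1953 18.6250 22.9844] v=[-0.9532 -1.8594 0.8750 1.4688]
Step 4: x=[5.5732 10.4160 18.0449 24.1290] v=[-1.5880 0.4414 -1.1602 2.2891]
Step 5: x=[4.6879 11.3333 17.0786 25.2526] v=[-1.7706 1.8345 -1.9326 2.2471]
Step 6: x=[4.0473 12.0256 16.7195 25.8327] v=[-1.2812 1.3845 -0.7183 1.1601]
Step 7: x=[3.8981 11.8968 17.4652 25.6345] v=[-0.2985 -0.2577 1.4914 -0.3965]
Step 8: x=[4.2615 11.1604 18.8612 24.8939] v=[0.7267 -1.4729 2.7919 -1.4812]
Max displacement = 2.1019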